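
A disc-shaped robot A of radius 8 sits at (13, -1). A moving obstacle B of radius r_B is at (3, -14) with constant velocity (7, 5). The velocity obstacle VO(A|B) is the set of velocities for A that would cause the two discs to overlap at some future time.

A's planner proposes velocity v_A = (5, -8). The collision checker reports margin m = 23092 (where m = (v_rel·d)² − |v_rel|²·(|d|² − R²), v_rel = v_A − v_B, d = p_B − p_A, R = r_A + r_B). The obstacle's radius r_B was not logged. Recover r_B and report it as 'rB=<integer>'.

m = 23092
d = (-10, -13);  v_rel = (-2, -13),  |v_rel|² = 173
v_rel×d = (-2)·(-13) − (-13)·(-10) = -104
since m = R²·173 − (-104)²:  R² = (10816 + 23092) / 173 = 196
R = √196 = 14  ⇒  r_B = 14 − 8 = 6

rB=6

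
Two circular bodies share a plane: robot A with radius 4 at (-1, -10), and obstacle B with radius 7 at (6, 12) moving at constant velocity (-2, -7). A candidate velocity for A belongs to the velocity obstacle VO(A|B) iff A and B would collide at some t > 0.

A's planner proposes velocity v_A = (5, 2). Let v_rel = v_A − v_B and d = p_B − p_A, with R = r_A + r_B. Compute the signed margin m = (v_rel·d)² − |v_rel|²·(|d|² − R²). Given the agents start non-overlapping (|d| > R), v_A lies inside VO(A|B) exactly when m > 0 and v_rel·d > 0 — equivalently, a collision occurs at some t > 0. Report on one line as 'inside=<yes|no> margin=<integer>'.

d = (7, 22),  |d|² = 533;  R = 4+7 = 11,  c = 533−11² = 412
v_rel = (7, 9),  |v_rel|² = 130;  v_rel·d = (7)·(7) + (9)·(22) = 247
130·t² − 494·t + 412 = 0  ⇒  m = 247² − 130·412 = 7449
m = 7449 > 0,  v_rel·d = 247 > 0  ⇒  inside

inside=yes margin=7449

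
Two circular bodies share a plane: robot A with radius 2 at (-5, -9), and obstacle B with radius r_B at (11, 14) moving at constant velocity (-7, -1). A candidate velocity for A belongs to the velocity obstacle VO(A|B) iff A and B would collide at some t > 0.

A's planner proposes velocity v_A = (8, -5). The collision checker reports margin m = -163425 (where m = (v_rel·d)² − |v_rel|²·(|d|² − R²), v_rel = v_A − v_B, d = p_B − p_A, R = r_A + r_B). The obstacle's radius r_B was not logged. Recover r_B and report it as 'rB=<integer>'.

m = -163425
d = (16, 23);  v_rel = (15, -4),  |v_rel|² = 241
v_rel×d = (15)·(23) − (-4)·(16) = 409
since m = R²·241 − 409²:  R² = (167281 + -163425) / 241 = 16
R = √16 = 4  ⇒  r_B = 4 − 2 = 2

rB=2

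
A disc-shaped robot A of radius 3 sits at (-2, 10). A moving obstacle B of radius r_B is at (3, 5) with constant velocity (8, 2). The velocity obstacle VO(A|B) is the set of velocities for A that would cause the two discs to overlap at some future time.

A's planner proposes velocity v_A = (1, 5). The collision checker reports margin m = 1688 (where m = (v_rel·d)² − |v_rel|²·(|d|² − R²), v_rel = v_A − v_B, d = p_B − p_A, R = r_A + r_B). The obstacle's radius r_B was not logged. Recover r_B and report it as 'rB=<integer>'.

m = 1688
d = (5, -5);  v_rel = (-7, 3),  |v_rel|² = 58
v_rel×d = (-7)·(-5) − (3)·(5) = 20
since m = R²·58 − 20²:  R² = (400 + 1688) / 58 = 36
R = √36 = 6  ⇒  r_B = 6 − 3 = 3

rB=3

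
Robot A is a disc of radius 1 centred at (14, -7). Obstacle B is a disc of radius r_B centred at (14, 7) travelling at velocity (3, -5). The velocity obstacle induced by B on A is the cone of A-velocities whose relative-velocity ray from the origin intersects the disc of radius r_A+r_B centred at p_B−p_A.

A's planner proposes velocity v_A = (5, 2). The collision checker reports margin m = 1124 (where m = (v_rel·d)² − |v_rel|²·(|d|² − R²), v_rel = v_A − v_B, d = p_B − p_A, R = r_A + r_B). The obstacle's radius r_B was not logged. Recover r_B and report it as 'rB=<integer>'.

m = 1124
d = (0, 14);  v_rel = (2, 7),  |v_rel|² = 53
v_rel×d = (2)·(14) − (7)·(0) = 28
since m = R²·53 − 28²:  R² = (784 + 1124) / 53 = 36
R = √36 = 6  ⇒  r_B = 6 − 1 = 5

rB=5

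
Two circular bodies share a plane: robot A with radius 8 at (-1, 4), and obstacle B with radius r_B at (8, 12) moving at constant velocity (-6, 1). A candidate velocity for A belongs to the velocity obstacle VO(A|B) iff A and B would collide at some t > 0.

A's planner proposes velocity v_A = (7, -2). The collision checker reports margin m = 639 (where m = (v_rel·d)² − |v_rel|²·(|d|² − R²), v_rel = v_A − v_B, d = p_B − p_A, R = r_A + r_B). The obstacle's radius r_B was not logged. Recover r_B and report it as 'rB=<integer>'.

m = 639
d = (9, 8);  v_rel = (13, -3),  |v_rel|² = 178
v_rel×d = (13)·(8) − (-3)·(9) = 131
since m = R²·178 − 131²:  R² = (17161 + 639) / 178 = 100
R = √100 = 10  ⇒  r_B = 10 − 8 = 2

rB=2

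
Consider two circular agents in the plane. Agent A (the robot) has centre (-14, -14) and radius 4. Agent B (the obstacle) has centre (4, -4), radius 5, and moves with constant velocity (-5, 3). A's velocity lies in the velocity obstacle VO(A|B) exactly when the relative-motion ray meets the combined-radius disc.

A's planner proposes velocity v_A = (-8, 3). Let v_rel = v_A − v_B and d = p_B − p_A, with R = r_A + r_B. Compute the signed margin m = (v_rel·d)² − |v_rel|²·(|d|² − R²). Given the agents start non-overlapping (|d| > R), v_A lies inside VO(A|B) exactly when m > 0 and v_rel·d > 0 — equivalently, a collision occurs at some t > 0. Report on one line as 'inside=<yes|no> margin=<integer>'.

d = (18, 10),  |d|² = 424;  R = 4+5 = 9,  c = 424−9² = 343
v_rel = (-3, 0),  |v_rel|² = 9;  v_rel·d = (-3)·(18) + (0)·(10) = -54
9·t² + 108·t + 343 = 0  ⇒  m = (-54)² − 9·343 = -171
m = -171 < 0,  v_rel·d = -54 < 0  ⇒  outside

inside=no margin=-171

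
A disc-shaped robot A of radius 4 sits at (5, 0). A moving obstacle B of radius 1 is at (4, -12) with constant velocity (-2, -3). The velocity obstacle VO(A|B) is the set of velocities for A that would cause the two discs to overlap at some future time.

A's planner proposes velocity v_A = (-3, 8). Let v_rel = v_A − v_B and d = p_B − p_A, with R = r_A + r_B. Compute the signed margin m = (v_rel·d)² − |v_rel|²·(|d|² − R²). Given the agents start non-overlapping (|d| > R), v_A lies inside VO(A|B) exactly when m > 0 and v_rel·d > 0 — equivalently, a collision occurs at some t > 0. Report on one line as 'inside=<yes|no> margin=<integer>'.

d = (-1, -12),  |d|² = 145;  R = 4+1 = 5,  c = 145−5² = 120
v_rel = (-1, 11),  |v_rel|² = 122;  v_rel·d = (-1)·(-1) + (11)·(-12) = -131
122·t² + 262·t + 120 = 0  ⇒  m = (-131)² − 122·120 = 2521
m = 2521 > 0,  v_rel·d = -131 < 0  ⇒  outside

inside=no margin=2521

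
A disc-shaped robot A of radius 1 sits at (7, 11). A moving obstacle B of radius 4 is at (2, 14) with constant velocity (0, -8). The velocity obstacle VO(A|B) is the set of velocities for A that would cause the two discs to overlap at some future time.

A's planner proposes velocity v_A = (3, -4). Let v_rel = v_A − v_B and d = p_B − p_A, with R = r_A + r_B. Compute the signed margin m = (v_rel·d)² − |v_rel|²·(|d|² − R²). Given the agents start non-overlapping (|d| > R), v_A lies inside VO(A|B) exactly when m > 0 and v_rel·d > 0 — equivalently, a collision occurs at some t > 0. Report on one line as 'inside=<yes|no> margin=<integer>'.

d = (-5, 3),  |d|² = 34;  R = 1+4 = 5,  c = 34−5² = 9
v_rel = (3, 4),  |v_rel|² = 25;  v_rel·d = (3)·(-5) + (4)·(3) = -3
25·t² + 6·t + 9 = 0  ⇒  m = (-3)² − 25·9 = -216
m = -216 < 0,  v_rel·d = -3 < 0  ⇒  outside

inside=no margin=-216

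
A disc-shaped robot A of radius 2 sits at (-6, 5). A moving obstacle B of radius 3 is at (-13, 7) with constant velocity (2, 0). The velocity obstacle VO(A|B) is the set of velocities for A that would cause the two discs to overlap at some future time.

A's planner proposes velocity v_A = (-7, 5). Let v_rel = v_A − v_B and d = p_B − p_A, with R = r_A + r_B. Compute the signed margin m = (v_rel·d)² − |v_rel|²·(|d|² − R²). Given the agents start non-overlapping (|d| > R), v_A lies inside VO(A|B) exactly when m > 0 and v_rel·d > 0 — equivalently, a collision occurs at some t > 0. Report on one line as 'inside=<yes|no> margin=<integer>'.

d = (-7, 2),  |d|² = 53;  R = 2+3 = 5,  c = 53−5² = 28
v_rel = (-9, 5),  |v_rel|² = 106;  v_rel·d = (-9)·(-7) + (5)·(2) = 73
106·t² − 146·t + 28 = 0  ⇒  m = 73² − 106·28 = 2361
m = 2361 > 0,  v_rel·d = 73 > 0  ⇒  inside

inside=yes margin=2361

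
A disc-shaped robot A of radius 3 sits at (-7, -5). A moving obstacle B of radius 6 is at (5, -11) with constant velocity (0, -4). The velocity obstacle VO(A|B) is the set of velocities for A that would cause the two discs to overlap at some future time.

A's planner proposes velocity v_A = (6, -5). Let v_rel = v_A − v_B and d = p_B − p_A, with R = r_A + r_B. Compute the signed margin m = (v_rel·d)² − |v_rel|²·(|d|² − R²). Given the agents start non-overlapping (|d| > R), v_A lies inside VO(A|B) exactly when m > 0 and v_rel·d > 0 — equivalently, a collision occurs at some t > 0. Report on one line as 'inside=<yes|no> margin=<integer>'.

d = (12, -6),  |d|² = 180;  R = 3+6 = 9,  c = 180−9² = 99
v_rel = (6, -1),  |v_rel|² = 37;  v_rel·d = (6)·(12) + (-1)·(-6) = 78
37·t² − 156·t + 99 = 0  ⇒  m = 78² − 37·99 = 2421
m = 2421 > 0,  v_rel·d = 78 > 0  ⇒  inside

inside=yes margin=2421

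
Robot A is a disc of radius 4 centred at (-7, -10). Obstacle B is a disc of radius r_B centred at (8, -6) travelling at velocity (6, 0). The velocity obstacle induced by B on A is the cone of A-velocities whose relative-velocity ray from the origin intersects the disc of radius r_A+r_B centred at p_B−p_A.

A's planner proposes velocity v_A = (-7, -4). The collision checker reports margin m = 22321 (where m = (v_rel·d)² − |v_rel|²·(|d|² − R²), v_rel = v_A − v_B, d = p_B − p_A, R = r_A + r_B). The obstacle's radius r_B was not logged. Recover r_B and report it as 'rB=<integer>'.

m = 22321
d = (15, 4);  v_rel = (-13, -4),  |v_rel|² = 185
v_rel×d = (-13)·(4) − (-4)·(15) = 8
since m = R²·185 − 8²:  R² = (64 + 22321) / 185 = 121
R = √121 = 11  ⇒  r_B = 11 − 4 = 7

rB=7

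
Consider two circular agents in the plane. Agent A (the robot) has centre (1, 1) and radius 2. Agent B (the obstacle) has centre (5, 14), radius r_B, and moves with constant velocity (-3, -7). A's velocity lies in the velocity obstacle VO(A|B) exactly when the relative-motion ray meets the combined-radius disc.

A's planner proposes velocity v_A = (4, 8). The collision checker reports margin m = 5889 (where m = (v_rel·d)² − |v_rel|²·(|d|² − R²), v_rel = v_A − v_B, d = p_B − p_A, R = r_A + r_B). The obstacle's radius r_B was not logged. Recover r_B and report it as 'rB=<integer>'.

m = 5889
d = (4, 13);  v_rel = (7, 15),  |v_rel|² = 274
v_rel×d = (7)·(13) − (15)·(4) = 31
since m = R²·274 − 31²:  R² = (961 + 5889) / 274 = 25
R = √25 = 5  ⇒  r_B = 5 − 2 = 3

rB=3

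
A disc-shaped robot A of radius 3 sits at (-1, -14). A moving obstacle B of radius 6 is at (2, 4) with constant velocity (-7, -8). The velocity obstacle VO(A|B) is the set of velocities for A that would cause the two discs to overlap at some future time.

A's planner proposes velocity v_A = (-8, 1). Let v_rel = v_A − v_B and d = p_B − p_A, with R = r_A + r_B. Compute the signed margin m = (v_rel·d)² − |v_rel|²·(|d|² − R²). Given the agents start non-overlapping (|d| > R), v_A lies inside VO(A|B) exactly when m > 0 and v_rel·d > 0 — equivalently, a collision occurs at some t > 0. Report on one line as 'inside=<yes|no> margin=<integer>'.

d = (3, 18),  |d|² = 333;  R = 3+6 = 9,  c = 333−9² = 252
v_rel = (-1, 9),  |v_rel|² = 82;  v_rel·d = (-1)·(3) + (9)·(18) = 159
82·t² − 318·t + 252 = 0  ⇒  m = 159² − 82·252 = 4617
m = 4617 > 0,  v_rel·d = 159 > 0  ⇒  inside

inside=yes margin=4617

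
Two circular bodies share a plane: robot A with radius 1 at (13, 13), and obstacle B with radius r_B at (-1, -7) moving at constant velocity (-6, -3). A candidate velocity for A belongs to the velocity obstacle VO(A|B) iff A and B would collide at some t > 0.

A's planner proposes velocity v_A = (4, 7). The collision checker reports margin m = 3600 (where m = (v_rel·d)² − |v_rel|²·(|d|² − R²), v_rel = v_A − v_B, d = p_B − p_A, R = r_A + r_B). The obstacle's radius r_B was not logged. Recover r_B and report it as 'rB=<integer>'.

m = 3600
d = (-14, -20);  v_rel = (10, 10),  |v_rel|² = 200
v_rel×d = (10)·(-20) − (10)·(-14) = -60
since m = R²·200 − (-60)²:  R² = (3600 + 3600) / 200 = 36
R = √36 = 6  ⇒  r_B = 6 − 1 = 5

rB=5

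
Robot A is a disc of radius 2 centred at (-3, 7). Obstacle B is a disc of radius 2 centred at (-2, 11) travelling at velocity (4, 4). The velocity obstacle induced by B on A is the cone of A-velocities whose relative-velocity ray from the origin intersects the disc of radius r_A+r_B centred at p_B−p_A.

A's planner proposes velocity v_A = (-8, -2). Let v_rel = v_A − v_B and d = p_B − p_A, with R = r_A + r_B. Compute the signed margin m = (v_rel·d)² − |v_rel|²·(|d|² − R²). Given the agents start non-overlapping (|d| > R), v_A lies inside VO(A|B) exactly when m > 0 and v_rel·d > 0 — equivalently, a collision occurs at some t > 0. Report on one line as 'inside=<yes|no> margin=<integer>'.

d = (1, 4),  |d|² = 17;  R = 2+2 = 4,  c = 17−4² = 1
v_rel = (-12, -6),  |v_rel|² = 180;  v_rel·d = (-12)·(1) + (-6)·(4) = -36
180·t² + 72·t + 1 = 0  ⇒  m = (-36)² − 180·1 = 1116
m = 1116 > 0,  v_rel·d = -36 < 0  ⇒  outside

inside=no margin=1116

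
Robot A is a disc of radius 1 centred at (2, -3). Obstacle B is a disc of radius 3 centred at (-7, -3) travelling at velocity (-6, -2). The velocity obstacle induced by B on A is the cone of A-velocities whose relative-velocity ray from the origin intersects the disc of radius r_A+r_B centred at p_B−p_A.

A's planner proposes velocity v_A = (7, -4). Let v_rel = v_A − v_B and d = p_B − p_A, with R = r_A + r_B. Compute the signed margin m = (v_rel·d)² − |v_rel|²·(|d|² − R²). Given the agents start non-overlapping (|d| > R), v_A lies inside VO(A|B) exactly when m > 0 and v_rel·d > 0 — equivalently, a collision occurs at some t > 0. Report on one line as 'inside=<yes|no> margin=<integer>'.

d = (-9, 0),  |d|² = 81;  R = 1+3 = 4,  c = 81−4² = 65
v_rel = (13, -2),  |v_rel|² = 173;  v_rel·d = (13)·(-9) + (-2)·(0) = -117
173·t² + 234·t + 65 = 0  ⇒  m = (-117)² − 173·65 = 2444
m = 2444 > 0,  v_rel·d = -117 < 0  ⇒  outside

inside=no margin=2444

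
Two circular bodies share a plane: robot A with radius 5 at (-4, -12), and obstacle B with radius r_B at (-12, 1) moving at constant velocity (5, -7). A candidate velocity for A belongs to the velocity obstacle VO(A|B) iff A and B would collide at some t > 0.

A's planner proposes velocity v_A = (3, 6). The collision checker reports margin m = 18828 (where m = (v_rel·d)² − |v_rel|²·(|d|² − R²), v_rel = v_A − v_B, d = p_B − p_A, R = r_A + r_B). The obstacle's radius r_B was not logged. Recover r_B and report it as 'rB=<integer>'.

m = 18828
d = (-8, 13);  v_rel = (-2, 13),  |v_rel|² = 173
v_rel×d = (-2)·(13) − (13)·(-8) = 78
since m = R²·173 − 78²:  R² = (6084 + 18828) / 173 = 144
R = √144 = 12  ⇒  r_B = 12 − 5 = 7

rB=7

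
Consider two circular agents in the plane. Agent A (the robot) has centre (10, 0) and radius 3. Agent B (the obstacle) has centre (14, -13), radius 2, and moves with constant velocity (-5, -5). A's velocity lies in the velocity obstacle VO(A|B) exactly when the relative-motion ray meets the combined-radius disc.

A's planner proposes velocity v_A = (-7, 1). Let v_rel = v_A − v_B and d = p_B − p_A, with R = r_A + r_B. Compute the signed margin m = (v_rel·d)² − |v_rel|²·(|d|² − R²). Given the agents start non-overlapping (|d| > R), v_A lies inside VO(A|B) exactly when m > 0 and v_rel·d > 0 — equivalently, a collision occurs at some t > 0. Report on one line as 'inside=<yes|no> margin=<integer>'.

d = (4, -13),  |d|² = 185;  R = 3+2 = 5,  c = 185−5² = 160
v_rel = (-2, 6),  |v_rel|² = 40;  v_rel·d = (-2)·(4) + (6)·(-13) = -86
40·t² + 172·t + 160 = 0  ⇒  m = (-86)² − 40·160 = 996
m = 996 > 0,  v_rel·d = -86 < 0  ⇒  outside

inside=no margin=996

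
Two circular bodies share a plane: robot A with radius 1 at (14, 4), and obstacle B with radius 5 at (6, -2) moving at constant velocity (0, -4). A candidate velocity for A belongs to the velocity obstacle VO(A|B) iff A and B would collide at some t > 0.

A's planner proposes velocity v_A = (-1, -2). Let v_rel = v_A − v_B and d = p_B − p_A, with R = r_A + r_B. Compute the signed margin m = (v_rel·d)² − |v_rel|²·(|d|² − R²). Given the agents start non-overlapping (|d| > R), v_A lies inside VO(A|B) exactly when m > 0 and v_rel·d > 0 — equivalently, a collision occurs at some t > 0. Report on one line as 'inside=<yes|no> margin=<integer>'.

d = (-8, -6),  |d|² = 100;  R = 1+5 = 6,  c = 100−6² = 64
v_rel = (-1, 2),  |v_rel|² = 5;  v_rel·d = (-1)·(-8) + (2)·(-6) = -4
5·t² + 8·t + 64 = 0  ⇒  m = (-4)² − 5·64 = -304
m = -304 < 0,  v_rel·d = -4 < 0  ⇒  outside

inside=no margin=-304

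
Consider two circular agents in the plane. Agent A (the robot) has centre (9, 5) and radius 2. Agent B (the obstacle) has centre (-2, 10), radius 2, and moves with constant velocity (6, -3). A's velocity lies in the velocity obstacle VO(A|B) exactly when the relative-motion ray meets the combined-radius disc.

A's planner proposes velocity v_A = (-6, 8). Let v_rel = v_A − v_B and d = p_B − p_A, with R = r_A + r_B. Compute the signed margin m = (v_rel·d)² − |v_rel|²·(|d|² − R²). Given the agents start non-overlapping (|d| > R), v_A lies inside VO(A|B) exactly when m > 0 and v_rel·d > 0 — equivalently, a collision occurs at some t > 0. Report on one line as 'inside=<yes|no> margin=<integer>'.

d = (-11, 5),  |d|² = 146;  R = 2+2 = 4,  c = 146−4² = 130
v_rel = (-12, 11),  |v_rel|² = 265;  v_rel·d = (-12)·(-11) + (11)·(5) = 187
265·t² − 374·t + 130 = 0  ⇒  m = 187² − 265·130 = 519
m = 519 > 0,  v_rel·d = 187 > 0  ⇒  inside

inside=yes margin=519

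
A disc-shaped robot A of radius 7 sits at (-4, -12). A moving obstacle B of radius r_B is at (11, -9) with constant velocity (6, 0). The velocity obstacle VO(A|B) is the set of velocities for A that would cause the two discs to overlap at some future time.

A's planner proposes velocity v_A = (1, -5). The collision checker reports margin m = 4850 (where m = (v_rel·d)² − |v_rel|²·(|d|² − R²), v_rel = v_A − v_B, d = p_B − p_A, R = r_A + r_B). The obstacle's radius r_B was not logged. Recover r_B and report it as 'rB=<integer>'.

m = 4850
d = (15, 3);  v_rel = (-5, -5),  |v_rel|² = 50
v_rel×d = (-5)·(3) − (-5)·(15) = 60
since m = R²·50 − 60²:  R² = (3600 + 4850) / 50 = 169
R = √169 = 13  ⇒  r_B = 13 − 7 = 6

rB=6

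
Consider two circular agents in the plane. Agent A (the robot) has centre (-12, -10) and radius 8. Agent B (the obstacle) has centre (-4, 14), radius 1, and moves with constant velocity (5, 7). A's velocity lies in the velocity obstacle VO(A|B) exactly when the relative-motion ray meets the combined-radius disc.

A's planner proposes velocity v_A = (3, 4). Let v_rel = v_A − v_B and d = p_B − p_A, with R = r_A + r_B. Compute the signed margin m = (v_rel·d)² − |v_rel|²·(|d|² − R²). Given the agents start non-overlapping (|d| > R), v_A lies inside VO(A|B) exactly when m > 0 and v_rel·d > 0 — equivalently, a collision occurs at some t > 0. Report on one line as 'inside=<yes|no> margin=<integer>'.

d = (8, 24),  |d|² = 640;  R = 8+1 = 9,  c = 640−9² = 559
v_rel = (-2, -3),  |v_rel|² = 13;  v_rel·d = (-2)·(8) + (-3)·(24) = -88
13·t² + 176·t + 559 = 0  ⇒  m = (-88)² − 13·559 = 477
m = 477 > 0,  v_rel·d = -88 < 0  ⇒  outside

inside=no margin=477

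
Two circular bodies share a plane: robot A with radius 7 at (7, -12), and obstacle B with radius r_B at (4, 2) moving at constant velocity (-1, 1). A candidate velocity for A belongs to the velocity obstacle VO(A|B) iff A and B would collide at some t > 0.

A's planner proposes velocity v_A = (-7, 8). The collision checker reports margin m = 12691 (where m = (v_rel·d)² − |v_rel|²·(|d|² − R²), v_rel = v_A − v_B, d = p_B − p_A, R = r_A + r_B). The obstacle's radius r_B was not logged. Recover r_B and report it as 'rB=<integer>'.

m = 12691
d = (-3, 14);  v_rel = (-6, 7),  |v_rel|² = 85
v_rel×d = (-6)·(14) − (7)·(-3) = -63
since m = R²·85 − (-63)²:  R² = (3969 + 12691) / 85 = 196
R = √196 = 14  ⇒  r_B = 14 − 7 = 7

rB=7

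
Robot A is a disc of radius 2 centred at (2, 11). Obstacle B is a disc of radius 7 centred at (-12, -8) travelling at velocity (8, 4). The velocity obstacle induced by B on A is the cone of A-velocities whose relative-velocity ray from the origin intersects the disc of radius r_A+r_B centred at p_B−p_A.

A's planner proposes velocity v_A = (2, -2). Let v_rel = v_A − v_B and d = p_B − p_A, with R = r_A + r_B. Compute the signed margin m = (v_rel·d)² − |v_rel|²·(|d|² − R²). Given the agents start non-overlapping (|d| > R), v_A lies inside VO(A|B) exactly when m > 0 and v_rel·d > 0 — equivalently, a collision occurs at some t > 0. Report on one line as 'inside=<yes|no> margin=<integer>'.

d = (-14, -19),  |d|² = 557;  R = 2+7 = 9,  c = 557−9² = 476
v_rel = (-6, -6),  |v_rel|² = 72;  v_rel·d = (-6)·(-14) + (-6)·(-19) = 198
72·t² − 396·t + 476 = 0  ⇒  m = 198² − 72·476 = 4932
m = 4932 > 0,  v_rel·d = 198 > 0  ⇒  inside

inside=yes margin=4932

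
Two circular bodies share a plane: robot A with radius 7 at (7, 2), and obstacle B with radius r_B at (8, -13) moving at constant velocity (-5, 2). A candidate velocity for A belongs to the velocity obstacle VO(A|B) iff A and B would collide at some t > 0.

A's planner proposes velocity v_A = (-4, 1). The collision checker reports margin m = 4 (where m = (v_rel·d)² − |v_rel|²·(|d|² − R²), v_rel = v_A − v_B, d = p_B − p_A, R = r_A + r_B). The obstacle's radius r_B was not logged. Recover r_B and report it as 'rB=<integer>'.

m = 4
d = (1, -15);  v_rel = (1, -1),  |v_rel|² = 2
v_rel×d = (1)·(-15) − (-1)·(1) = -14
since m = R²·2 − (-14)²:  R² = (196 + 4) / 2 = 100
R = √100 = 10  ⇒  r_B = 10 − 7 = 3

rB=3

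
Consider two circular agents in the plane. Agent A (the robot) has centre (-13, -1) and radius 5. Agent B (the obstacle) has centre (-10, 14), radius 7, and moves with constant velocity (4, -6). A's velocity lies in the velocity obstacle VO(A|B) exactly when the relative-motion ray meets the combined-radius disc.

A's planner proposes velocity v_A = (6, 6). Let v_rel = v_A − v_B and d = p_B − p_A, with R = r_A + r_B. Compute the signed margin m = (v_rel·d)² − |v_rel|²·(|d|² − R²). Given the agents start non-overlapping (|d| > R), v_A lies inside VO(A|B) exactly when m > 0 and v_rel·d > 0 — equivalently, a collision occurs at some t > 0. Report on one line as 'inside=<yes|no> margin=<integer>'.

d = (3, 15),  |d|² = 234;  R = 5+7 = 12,  c = 234−12² = 90
v_rel = (2, 12),  |v_rel|² = 148;  v_rel·d = (2)·(3) + (12)·(15) = 186
148·t² − 372·t + 90 = 0  ⇒  m = 186² − 148·90 = 21276
m = 21276 > 0,  v_rel·d = 186 > 0  ⇒  inside

inside=yes margin=21276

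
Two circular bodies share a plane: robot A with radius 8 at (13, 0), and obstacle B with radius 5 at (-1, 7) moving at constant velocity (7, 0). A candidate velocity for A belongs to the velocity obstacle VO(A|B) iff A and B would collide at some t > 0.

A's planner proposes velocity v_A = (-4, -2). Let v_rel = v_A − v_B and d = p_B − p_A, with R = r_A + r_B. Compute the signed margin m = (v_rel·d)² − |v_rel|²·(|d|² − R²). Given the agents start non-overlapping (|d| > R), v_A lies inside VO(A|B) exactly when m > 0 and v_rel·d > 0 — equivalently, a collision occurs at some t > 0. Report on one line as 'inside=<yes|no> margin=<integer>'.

d = (-14, 7),  |d|² = 245;  R = 8+5 = 13,  c = 245−13² = 76
v_rel = (-11, -2),  |v_rel|² = 125;  v_rel·d = (-11)·(-14) + (-2)·(7) = 140
125·t² − 280·t + 76 = 0  ⇒  m = 140² − 125·76 = 10100
m = 10100 > 0,  v_rel·d = 140 > 0  ⇒  inside

inside=yes margin=10100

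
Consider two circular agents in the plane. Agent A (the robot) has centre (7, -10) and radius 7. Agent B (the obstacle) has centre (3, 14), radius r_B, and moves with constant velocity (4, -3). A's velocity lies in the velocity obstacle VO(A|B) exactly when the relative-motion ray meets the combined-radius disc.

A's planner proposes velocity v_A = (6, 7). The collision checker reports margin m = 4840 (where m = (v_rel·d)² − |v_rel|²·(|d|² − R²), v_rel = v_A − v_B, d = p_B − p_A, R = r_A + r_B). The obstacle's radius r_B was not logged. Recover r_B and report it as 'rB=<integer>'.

m = 4840
d = (-4, 24);  v_rel = (2, 10),  |v_rel|² = 104
v_rel×d = (2)·(24) − (10)·(-4) = 88
since m = R²·104 − 88²:  R² = (7744 + 4840) / 104 = 121
R = √121 = 11  ⇒  r_B = 11 − 7 = 4

rB=4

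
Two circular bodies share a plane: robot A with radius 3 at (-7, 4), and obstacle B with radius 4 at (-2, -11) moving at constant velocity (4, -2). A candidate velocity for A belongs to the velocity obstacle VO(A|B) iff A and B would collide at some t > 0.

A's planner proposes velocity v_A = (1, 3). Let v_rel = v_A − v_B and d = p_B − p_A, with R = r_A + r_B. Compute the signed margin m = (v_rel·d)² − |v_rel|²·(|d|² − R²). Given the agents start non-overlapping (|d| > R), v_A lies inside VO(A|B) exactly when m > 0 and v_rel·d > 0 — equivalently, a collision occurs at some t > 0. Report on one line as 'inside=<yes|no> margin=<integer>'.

d = (5, -15),  |d|² = 250;  R = 3+4 = 7,  c = 250−7² = 201
v_rel = (-3, 5),  |v_rel|² = 34;  v_rel·d = (-3)·(5) + (5)·(-15) = -90
34·t² + 180·t + 201 = 0  ⇒  m = (-90)² − 34·201 = 1266
m = 1266 > 0,  v_rel·d = -90 < 0  ⇒  outside

inside=no margin=1266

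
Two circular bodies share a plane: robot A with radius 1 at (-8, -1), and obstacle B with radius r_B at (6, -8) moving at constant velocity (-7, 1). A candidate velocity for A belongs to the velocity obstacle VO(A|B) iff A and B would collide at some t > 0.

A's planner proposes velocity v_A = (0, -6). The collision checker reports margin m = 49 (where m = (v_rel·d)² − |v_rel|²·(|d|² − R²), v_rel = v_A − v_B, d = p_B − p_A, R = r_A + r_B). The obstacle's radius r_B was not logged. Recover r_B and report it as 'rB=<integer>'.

m = 49
d = (14, -7);  v_rel = (7, -7),  |v_rel|² = 98
v_rel×d = (7)·(-7) − (-7)·(14) = 49
since m = R²·98 − 49²:  R² = (2401 + 49) / 98 = 25
R = √25 = 5  ⇒  r_B = 5 − 1 = 4

rB=4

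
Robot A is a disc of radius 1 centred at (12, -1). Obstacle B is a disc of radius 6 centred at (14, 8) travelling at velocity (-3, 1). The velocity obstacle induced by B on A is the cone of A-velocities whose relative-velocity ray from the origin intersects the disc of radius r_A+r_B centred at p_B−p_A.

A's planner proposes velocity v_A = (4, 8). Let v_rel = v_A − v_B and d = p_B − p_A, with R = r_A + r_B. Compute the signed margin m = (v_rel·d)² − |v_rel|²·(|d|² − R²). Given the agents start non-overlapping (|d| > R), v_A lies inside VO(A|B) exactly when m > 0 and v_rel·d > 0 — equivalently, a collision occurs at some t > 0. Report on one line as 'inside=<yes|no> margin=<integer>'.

d = (2, 9),  |d|² = 85;  R = 1+6 = 7,  c = 85−7² = 36
v_rel = (7, 7),  |v_rel|² = 98;  v_rel·d = (7)·(2) + (7)·(9) = 77
98·t² − 154·t + 36 = 0  ⇒  m = 77² − 98·36 = 2401
m = 2401 > 0,  v_rel·d = 77 > 0  ⇒  inside

inside=yes margin=2401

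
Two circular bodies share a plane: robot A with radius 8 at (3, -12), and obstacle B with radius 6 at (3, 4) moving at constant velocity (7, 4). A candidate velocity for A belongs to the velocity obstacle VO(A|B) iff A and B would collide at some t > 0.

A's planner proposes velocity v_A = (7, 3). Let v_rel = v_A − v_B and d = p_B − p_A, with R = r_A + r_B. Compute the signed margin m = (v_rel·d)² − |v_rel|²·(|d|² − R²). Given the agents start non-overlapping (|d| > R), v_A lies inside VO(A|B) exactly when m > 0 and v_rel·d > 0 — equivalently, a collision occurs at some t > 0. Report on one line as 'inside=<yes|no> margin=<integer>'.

d = (0, 16),  |d|² = 256;  R = 8+6 = 14,  c = 256−14² = 60
v_rel = (0, -1),  |v_rel|² = 1;  v_rel·d = (0)·(0) + (-1)·(16) = -16
1·t² + 32·t + 60 = 0  ⇒  m = (-16)² − 1·60 = 196
m = 196 > 0,  v_rel·d = -16 < 0  ⇒  outside

inside=no margin=196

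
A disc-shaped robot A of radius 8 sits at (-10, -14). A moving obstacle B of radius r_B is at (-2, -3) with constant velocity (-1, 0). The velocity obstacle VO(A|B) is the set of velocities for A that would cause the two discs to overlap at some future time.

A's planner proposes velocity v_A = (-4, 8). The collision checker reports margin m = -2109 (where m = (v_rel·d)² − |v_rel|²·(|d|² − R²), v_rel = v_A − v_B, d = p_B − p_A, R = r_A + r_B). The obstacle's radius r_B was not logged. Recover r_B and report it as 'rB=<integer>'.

m = -2109
d = (8, 11);  v_rel = (-3, 8),  |v_rel|² = 73
v_rel×d = (-3)·(11) − (8)·(8) = -97
since m = R²·73 − (-97)²:  R² = (9409 + -2109) / 73 = 100
R = √100 = 10  ⇒  r_B = 10 − 8 = 2

rB=2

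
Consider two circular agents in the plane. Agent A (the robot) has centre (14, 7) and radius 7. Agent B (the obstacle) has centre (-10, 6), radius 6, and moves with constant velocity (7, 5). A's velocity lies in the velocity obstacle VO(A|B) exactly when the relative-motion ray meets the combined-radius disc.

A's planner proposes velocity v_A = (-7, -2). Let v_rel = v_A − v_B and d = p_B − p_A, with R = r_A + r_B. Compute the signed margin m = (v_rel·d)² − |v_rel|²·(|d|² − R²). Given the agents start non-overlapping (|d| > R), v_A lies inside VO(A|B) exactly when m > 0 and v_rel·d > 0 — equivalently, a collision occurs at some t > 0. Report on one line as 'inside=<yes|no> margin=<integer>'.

d = (-24, -1),  |d|² = 577;  R = 7+6 = 13,  c = 577−13² = 408
v_rel = (-14, -7),  |v_rel|² = 245;  v_rel·d = (-14)·(-24) + (-7)·(-1) = 343
245·t² − 686·t + 408 = 0  ⇒  m = 343² − 245·408 = 17689
m = 17689 > 0,  v_rel·d = 343 > 0  ⇒  inside

inside=yes margin=17689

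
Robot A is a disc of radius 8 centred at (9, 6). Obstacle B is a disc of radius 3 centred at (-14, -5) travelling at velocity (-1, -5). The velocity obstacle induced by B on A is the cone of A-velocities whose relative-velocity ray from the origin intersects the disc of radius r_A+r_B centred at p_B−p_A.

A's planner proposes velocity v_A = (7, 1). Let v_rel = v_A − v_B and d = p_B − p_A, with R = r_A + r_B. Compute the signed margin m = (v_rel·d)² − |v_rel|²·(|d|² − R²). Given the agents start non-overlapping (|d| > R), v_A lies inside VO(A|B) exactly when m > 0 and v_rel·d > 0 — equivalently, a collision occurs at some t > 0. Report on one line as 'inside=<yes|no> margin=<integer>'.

d = (-23, -11),  |d|² = 650;  R = 8+3 = 11,  c = 650−11² = 529
v_rel = (8, 6),  |v_rel|² = 100;  v_rel·d = (8)·(-23) + (6)·(-11) = -250
100·t² + 500·t + 529 = 0  ⇒  m = (-250)² − 100·529 = 9600
m = 9600 > 0,  v_rel·d = -250 < 0  ⇒  outside

inside=no margin=9600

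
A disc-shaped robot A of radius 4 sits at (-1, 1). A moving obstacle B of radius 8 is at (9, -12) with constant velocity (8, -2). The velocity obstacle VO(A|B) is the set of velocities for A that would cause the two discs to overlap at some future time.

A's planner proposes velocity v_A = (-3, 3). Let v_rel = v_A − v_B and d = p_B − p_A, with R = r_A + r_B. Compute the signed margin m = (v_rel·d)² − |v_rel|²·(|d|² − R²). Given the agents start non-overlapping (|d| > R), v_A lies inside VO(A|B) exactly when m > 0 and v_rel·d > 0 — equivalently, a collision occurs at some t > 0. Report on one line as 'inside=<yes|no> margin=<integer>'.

d = (10, -13),  |d|² = 269;  R = 4+8 = 12,  c = 269−12² = 125
v_rel = (-11, 5),  |v_rel|² = 146;  v_rel·d = (-11)·(10) + (5)·(-13) = -175
146·t² + 350·t + 125 = 0  ⇒  m = (-175)² − 146·125 = 12375
m = 12375 > 0,  v_rel·d = -175 < 0  ⇒  outside

inside=no margin=12375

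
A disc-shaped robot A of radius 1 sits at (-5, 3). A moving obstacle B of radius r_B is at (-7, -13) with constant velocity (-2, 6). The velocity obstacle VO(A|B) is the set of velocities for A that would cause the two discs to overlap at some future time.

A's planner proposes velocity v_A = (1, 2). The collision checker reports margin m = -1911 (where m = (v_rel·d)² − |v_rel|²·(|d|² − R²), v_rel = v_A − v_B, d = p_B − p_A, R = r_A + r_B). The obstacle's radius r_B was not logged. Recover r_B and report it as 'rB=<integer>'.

m = -1911
d = (-2, -16);  v_rel = (3, -4),  |v_rel|² = 25
v_rel×d = (3)·(-16) − (-4)·(-2) = -56
since m = R²·25 − (-56)²:  R² = (3136 + -1911) / 25 = 49
R = √49 = 7  ⇒  r_B = 7 − 1 = 6

rB=6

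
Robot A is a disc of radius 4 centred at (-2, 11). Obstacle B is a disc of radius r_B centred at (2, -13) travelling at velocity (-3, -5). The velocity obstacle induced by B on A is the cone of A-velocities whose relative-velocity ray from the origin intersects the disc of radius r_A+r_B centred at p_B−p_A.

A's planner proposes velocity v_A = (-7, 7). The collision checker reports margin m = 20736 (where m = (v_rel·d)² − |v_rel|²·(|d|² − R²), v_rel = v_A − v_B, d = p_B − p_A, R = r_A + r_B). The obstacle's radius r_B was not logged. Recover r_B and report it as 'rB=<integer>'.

m = 20736
d = (4, -24);  v_rel = (-4, 12),  |v_rel|² = 160
v_rel×d = (-4)·(-24) − (12)·(4) = 48
since m = R²·160 − 48²:  R² = (2304 + 20736) / 160 = 144
R = √144 = 12  ⇒  r_B = 12 − 4 = 8

rB=8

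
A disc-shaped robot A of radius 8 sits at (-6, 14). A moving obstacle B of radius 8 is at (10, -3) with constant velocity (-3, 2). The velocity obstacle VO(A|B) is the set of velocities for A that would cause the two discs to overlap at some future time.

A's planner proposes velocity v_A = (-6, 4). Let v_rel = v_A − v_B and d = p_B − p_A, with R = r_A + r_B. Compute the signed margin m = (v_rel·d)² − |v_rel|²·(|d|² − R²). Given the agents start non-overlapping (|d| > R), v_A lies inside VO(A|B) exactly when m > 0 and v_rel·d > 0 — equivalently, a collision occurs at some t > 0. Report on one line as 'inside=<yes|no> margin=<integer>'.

d = (16, -17),  |d|² = 545;  R = 8+8 = 16,  c = 545−16² = 289
v_rel = (-3, 2),  |v_rel|² = 13;  v_rel·d = (-3)·(16) + (2)·(-17) = -82
13·t² + 164·t + 289 = 0  ⇒  m = (-82)² − 13·289 = 2967
m = 2967 > 0,  v_rel·d = -82 < 0  ⇒  outside

inside=no margin=2967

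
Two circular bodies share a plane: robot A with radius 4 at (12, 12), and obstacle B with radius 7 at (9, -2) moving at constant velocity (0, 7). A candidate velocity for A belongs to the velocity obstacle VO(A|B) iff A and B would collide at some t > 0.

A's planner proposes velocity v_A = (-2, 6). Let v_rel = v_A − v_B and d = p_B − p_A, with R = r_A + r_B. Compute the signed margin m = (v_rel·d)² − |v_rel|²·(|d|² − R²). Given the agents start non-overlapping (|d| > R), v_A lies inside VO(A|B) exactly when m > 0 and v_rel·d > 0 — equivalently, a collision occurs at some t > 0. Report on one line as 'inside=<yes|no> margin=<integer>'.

d = (-3, -14),  |d|² = 205;  R = 4+7 = 11,  c = 205−11² = 84
v_rel = (-2, -1),  |v_rel|² = 5;  v_rel·d = (-2)·(-3) + (-1)·(-14) = 20
5·t² − 40·t + 84 = 0  ⇒  m = 20² − 5·84 = -20
m = -20 < 0,  v_rel·d = 20 > 0  ⇒  outside

inside=no margin=-20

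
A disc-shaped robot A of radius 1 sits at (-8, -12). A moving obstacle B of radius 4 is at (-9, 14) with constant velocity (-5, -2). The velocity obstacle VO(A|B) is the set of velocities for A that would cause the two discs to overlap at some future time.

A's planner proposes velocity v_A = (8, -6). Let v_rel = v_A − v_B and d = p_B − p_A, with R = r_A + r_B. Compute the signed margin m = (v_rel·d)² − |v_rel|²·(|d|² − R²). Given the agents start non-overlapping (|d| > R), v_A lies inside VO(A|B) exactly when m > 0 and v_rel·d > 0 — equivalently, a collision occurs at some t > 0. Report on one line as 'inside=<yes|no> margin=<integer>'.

d = (-1, 26),  |d|² = 677;  R = 1+4 = 5,  c = 677−5² = 652
v_rel = (13, -4),  |v_rel|² = 185;  v_rel·d = (13)·(-1) + (-4)·(26) = -117
185·t² + 234·t + 652 = 0  ⇒  m = (-117)² − 185·652 = -106931
m = -106931 < 0,  v_rel·d = -117 < 0  ⇒  outside

inside=no margin=-106931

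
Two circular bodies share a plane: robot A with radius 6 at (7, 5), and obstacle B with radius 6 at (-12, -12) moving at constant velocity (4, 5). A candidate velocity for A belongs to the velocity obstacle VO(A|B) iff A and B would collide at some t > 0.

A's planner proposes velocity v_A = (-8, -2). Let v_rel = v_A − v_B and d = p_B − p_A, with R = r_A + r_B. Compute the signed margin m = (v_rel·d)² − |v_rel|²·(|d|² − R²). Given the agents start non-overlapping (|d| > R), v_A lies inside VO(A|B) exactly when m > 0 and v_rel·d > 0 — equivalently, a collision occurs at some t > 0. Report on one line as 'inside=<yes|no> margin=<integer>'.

d = (-19, -17),  |d|² = 650;  R = 6+6 = 12,  c = 650−12² = 506
v_rel = (-12, -7),  |v_rel|² = 193;  v_rel·d = (-12)·(-19) + (-7)·(-17) = 347
193·t² − 694·t + 506 = 0  ⇒  m = 347² − 193·506 = 22751
m = 22751 > 0,  v_rel·d = 347 > 0  ⇒  inside

inside=yes margin=22751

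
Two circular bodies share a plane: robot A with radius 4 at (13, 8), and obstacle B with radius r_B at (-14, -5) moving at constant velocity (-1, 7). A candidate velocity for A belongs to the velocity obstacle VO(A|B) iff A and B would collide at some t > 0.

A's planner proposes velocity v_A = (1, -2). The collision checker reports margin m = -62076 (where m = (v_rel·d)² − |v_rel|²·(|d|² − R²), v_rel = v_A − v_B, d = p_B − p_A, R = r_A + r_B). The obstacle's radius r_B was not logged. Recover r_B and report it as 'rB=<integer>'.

m = -62076
d = (-27, -13);  v_rel = (2, -9),  |v_rel|² = 85
v_rel×d = (2)·(-13) − (-9)·(-27) = -269
since m = R²·85 − (-269)²:  R² = (72361 + -62076) / 85 = 121
R = √121 = 11  ⇒  r_B = 11 − 4 = 7

rB=7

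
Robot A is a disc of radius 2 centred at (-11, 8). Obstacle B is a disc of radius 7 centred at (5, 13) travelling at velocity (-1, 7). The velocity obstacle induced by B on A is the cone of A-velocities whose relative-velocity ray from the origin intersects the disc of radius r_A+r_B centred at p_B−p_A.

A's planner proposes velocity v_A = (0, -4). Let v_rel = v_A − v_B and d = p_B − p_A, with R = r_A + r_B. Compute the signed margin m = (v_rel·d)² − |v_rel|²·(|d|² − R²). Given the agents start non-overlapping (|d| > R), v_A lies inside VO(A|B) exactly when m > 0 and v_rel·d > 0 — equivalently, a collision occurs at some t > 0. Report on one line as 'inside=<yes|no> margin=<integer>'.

d = (16, 5),  |d|² = 281;  R = 2+7 = 9,  c = 281−9² = 200
v_rel = (1, -11),  |v_rel|² = 122;  v_rel·d = (1)·(16) + (-11)·(5) = -39
122·t² + 78·t + 200 = 0  ⇒  m = (-39)² − 122·200 = -22879
m = -22879 < 0,  v_rel·d = -39 < 0  ⇒  outside

inside=no margin=-22879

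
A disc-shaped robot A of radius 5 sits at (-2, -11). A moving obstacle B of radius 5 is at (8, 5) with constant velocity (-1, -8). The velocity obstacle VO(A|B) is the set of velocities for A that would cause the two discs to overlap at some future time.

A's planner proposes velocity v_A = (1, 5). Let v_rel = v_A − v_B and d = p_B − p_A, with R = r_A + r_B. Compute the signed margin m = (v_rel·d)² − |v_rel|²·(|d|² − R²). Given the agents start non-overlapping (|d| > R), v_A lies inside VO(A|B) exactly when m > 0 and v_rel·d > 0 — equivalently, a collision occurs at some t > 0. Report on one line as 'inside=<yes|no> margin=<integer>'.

d = (10, 16),  |d|² = 356;  R = 5+5 = 10,  c = 356−10² = 256
v_rel = (2, 13),  |v_rel|² = 173;  v_rel·d = (2)·(10) + (13)·(16) = 228
173·t² − 456·t + 256 = 0  ⇒  m = 228² − 173·256 = 7696
m = 7696 > 0,  v_rel·d = 228 > 0  ⇒  inside

inside=yes margin=7696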